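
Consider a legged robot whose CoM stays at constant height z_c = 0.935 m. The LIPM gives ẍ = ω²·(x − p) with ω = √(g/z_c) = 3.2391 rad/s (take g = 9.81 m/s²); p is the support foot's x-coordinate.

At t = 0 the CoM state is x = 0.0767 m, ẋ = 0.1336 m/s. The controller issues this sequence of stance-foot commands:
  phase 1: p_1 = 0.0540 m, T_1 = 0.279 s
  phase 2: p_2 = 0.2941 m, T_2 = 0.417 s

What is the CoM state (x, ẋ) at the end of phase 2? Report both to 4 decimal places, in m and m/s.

phase 1: p=0.0540, T=0.279, ωT=0.903709, cosh=1.436903, sinh=1.031839; start (x,ẋ)=(0.076700, 0.133600) → end (x,ẋ)=(0.129177, 0.267839)
phase 2: p=0.2941, T=0.417, ωT=1.350705, cosh=2.059601, sinh=1.800544; start (x,ẋ)=(0.129177, 0.267839) → end (x,ẋ)=(0.103310, -0.410213)

x = 0.1033, ẋ = -0.4102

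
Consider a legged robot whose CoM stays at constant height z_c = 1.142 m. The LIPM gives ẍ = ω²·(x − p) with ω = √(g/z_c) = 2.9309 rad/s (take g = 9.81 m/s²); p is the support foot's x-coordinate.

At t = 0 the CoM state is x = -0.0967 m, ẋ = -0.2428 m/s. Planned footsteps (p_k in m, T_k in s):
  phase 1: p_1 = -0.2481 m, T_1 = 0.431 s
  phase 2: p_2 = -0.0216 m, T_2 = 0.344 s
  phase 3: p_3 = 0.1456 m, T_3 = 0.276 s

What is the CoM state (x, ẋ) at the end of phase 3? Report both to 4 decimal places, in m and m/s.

phase 1: p=-0.2481, T=0.431, ωT=1.263218, cosh=1.909763, sinh=1.627021; start (x,ẋ)=(-0.096700, -0.242800) → end (x,ẋ)=(-0.093747, 0.258281)
phase 2: p=-0.0216, T=0.344, ωT=1.008230, cosh=1.552804, sinh=1.187940; start (x,ẋ)=(-0.093747, 0.258281) → end (x,ẋ)=(-0.028944, 0.149864)
phase 3: p=0.1456, T=0.276, ωT=0.808928, cosh=1.345418, sinh=0.900083; start (x,ẋ)=(-0.028944, 0.149864) → end (x,ẋ)=(-0.043211, -0.258827)

x = -0.0432, ẋ = -0.2588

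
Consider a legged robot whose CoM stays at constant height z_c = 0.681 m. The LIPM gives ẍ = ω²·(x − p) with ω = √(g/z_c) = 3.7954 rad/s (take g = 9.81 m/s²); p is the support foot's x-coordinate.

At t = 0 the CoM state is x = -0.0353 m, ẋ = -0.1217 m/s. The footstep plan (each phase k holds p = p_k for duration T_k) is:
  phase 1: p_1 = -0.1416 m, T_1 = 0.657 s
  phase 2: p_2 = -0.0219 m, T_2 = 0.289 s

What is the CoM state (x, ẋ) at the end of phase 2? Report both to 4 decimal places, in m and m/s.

phase 1: p=-0.1416, T=0.657, ωT=2.493578, cosh=6.093560, sinh=6.010946; start (x,ẋ)=(-0.035300, -0.121700) → end (x,ẋ)=(0.313404, 1.683536)
phase 2: p=-0.0219, T=0.289, ωT=1.096871, cosh=1.664347, sinh=1.330433; start (x,ẋ)=(0.313404, 1.683536) → end (x,ẋ)=(1.126305, 4.495112)

x = 1.1263, ẋ = 4.4951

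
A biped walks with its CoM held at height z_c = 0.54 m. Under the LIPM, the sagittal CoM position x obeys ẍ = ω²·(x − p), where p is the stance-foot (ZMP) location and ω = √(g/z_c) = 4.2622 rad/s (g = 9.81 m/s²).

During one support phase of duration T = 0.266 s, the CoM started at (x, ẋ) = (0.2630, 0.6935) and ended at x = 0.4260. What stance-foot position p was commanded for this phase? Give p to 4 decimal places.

p = 0.3520

ωT = 4.2622·0.266 = 1.133745; cosh(ωT) = 1.714549, sinh(ωT) = 1.392723
x(T) = p + (x₀−p)·cosh(ωT) + (ẋ₀/ω)·sinh(ωT) ⇒ p·(1 − cosh) = x(T) − x₀·cosh − (ẋ₀/ω)·sinh
numerator   = 0.4260 − (0.2630)·1.714549 − (0.6935/4.2622)·1.392723 = -0.251536
denominator = 1 − 1.714549 = -0.714549
p = -0.251536 / -0.714549 = 0.3520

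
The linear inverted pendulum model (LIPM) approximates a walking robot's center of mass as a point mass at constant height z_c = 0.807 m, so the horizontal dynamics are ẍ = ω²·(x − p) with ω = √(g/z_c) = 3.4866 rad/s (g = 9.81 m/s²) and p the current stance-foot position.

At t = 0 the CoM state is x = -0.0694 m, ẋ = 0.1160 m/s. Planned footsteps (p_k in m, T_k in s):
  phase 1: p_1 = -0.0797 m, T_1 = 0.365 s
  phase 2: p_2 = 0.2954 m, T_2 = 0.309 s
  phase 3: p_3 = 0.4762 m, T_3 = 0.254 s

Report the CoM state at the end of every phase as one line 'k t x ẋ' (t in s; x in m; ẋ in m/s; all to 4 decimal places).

phase 1: p=-0.0797, T=0.365, ωT=1.272609, cosh=1.925127, sinh=1.645028; start (x,ẋ)=(-0.069400, 0.116000) → end (x,ẋ)=(-0.005141, 0.282391)
phase 2: p=0.2954, T=0.309, ωT=1.077359, cosh=1.638704, sinh=1.298210; start (x,ẋ)=(-0.005141, 0.282391) → end (x,ẋ)=(-0.091951, -0.897594)
phase 3: p=0.4762, T=0.254, ωT=0.885596, cosh=1.418449, sinh=1.005981; start (x,ẋ)=(-0.091951, -0.897594) → end (x,ẋ)=(-0.588674, -3.265955)

1 0.3650 -0.0051 0.2824
2 0.6740 -0.0920 -0.8976
3 0.9280 -0.5887 -3.2660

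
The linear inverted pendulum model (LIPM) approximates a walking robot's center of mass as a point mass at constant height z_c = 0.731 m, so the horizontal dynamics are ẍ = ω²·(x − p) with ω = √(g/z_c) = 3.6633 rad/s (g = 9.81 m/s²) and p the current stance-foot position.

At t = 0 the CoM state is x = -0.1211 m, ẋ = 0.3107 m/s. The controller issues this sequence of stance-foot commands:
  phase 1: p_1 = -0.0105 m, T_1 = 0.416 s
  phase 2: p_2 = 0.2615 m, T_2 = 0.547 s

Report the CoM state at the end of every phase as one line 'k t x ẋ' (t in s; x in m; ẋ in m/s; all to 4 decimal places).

1 0.4160 -0.0910 -0.1388
2 0.9630 -1.2074 -5.2258

phase 1: p=-0.0105, T=0.416, ωT=1.523933, cosh=2.404048, sinh=2.186194; start (x,ẋ)=(-0.121100, 0.310700) → end (x,ẋ)=(-0.090967, -0.138823)
phase 2: p=0.2615, T=0.547, ωT=2.003825, cosh=3.776096, sinh=3.641278; start (x,ẋ)=(-0.090967, -0.138823) → end (x,ẋ)=(-1.207439, -5.225803)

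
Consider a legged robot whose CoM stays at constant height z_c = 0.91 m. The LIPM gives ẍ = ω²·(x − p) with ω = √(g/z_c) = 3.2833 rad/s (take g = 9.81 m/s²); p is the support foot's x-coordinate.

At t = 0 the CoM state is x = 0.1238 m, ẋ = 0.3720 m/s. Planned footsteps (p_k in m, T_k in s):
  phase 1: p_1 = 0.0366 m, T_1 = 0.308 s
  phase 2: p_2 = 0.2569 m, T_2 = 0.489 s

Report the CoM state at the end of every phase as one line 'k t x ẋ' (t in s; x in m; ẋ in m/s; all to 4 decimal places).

phase 1: p=0.0366, T=0.308, ωT=1.011256, cosh=1.556407, sinh=1.192646; start (x,ẋ)=(0.123800, 0.372000) → end (x,ẋ)=(0.307446, 0.920442)
phase 2: p=0.2569, T=0.489, ωT=1.605534, cosh=2.590650, sinh=2.389867; start (x,ẋ)=(0.307446, 0.920442) → end (x,ẋ)=(1.057824, 2.781162)

1 0.3080 0.3074 0.9204
2 0.7970 1.0578 2.7812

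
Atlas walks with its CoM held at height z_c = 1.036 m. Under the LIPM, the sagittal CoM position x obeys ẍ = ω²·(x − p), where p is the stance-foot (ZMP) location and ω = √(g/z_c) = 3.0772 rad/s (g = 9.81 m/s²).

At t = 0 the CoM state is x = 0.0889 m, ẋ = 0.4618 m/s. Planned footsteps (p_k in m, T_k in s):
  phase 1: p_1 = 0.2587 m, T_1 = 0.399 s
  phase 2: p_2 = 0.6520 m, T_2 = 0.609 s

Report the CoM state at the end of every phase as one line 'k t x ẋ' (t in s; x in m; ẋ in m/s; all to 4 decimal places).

1 0.3990 0.1782 0.0405
2 1.0080 -0.8858 -4.5021

phase 1: p=0.2587, T=0.399, ωT=1.227803, cosh=1.853328, sinh=1.560393; start (x,ẋ)=(0.088900, 0.461800) → end (x,ẋ)=(0.178175, 0.040548)
phase 2: p=0.6520, T=0.609, ωT=1.874015, cosh=3.333952, sinh=3.180446; start (x,ẋ)=(0.178175, 0.040548) → end (x,ẋ)=(-0.885800, -4.502073)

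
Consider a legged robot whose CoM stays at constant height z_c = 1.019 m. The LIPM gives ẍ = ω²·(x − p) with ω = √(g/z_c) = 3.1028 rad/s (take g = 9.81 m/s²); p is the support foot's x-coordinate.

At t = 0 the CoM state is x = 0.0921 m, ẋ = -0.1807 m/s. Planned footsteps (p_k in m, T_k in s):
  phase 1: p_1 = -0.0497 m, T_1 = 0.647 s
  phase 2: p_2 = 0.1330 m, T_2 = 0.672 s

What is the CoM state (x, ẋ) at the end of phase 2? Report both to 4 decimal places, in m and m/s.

phase 1: p=-0.0497, T=0.647, ωT=2.007512, cosh=3.789546, sinh=3.655223; start (x,ẋ)=(0.092100, -0.180700) → end (x,ẋ)=(0.274786, 0.923443)
phase 2: p=0.1330, T=0.672, ωT=2.085082, cosh=4.084772, sinh=3.960475; start (x,ẋ)=(0.274786, 0.923443) → end (x,ẋ)=(1.890864, 5.514399)

x = 1.8909, ẋ = 5.5144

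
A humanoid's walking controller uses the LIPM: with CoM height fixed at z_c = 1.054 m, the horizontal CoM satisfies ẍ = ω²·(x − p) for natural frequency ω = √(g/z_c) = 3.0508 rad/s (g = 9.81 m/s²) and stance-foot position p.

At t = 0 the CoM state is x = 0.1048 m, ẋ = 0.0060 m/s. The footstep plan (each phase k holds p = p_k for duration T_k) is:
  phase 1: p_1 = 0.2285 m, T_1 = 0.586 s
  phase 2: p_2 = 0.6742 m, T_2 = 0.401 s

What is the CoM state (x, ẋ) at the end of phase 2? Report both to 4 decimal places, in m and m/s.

x = -1.3881, ẋ = -5.8726

phase 1: p=0.2285, T=0.586, ωT=1.787769, cosh=3.071718, sinh=2.904385; start (x,ẋ)=(0.104800, 0.006000) → end (x,ẋ)=(-0.145760, -1.077638)
phase 2: p=0.6742, T=0.401, ωT=1.223371, cosh=1.846431, sinh=1.552194; start (x,ẋ)=(-0.145760, -1.077638) → end (x,ẋ)=(-1.388082, -5.872648)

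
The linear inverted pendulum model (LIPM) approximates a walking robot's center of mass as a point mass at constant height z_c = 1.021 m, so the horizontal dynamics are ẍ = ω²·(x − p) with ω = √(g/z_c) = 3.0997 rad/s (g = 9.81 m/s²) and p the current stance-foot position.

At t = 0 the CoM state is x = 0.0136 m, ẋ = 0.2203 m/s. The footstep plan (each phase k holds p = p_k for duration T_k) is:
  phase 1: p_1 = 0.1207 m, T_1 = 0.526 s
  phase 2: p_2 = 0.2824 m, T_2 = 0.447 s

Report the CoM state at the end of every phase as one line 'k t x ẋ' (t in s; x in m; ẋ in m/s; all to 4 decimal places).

phase 1: p=0.1207, T=0.526, ωT=1.630442, cosh=2.650988, sinh=2.455145; start (x,ẋ)=(0.013600, 0.220300) → end (x,ẋ)=(0.011270, -0.231041)
phase 2: p=0.2824, T=0.447, ωT=1.385566, cosh=2.123635, sinh=1.873453; start (x,ẋ)=(0.011270, -0.231041) → end (x,ẋ)=(-0.433022, -2.065138)

1 0.5260 0.0113 -0.2310
2 0.9730 -0.4330 -2.0651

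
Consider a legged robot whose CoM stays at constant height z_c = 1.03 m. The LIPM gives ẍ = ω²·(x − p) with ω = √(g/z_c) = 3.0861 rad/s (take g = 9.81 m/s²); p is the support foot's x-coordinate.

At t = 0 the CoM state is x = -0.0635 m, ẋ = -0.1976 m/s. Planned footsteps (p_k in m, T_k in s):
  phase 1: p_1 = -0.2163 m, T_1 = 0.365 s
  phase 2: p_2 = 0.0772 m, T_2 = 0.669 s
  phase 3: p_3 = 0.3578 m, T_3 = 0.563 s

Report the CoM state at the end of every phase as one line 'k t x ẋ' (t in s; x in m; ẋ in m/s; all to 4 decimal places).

phase 1: p=-0.2163, T=0.365, ωT=1.126426, cosh=1.704402, sinh=1.380212; start (x,ẋ)=(-0.063500, -0.197600) → end (x,ẋ)=(-0.044241, 0.314058)
phase 2: p=0.0772, T=0.669, ωT=2.064601, cosh=4.004510, sinh=3.877641; start (x,ẋ)=(-0.044241, 0.314058) → end (x,ẋ)=(-0.014503, -0.195612)
phase 3: p=0.3578, T=0.563, ωT=1.737474, cosh=2.929468, sinh=2.753504; start (x,ẋ)=(-0.014503, -0.195612) → end (x,ẋ)=(-0.907380, -3.736718)

1 0.3650 -0.0442 0.3141
2 1.0340 -0.0145 -0.1956
3 1.5970 -0.9074 -3.7367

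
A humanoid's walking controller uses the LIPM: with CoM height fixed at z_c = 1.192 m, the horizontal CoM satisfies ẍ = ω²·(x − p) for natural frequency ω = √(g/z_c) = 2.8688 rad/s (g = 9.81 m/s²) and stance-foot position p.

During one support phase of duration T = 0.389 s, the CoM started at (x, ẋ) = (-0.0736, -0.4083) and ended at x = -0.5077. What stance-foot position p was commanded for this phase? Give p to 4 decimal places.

p = 0.2745

ωT = 2.8688·0.389 = 1.115963; cosh(ωT) = 1.690053, sinh(ωT) = 1.362454
x(T) = p + (x₀−p)·cosh(ωT) + (ẋ₀/ω)·sinh(ωT) ⇒ p·(1 − cosh) = x(T) − x₀·cosh − (ẋ₀/ω)·sinh
numerator   = -0.5077 − (-0.0736)·1.690053 − (-0.4083/2.8688)·1.362454 = -0.189402
denominator = 1 − 1.690053 = -0.690053
p = -0.189402 / -0.690053 = 0.2745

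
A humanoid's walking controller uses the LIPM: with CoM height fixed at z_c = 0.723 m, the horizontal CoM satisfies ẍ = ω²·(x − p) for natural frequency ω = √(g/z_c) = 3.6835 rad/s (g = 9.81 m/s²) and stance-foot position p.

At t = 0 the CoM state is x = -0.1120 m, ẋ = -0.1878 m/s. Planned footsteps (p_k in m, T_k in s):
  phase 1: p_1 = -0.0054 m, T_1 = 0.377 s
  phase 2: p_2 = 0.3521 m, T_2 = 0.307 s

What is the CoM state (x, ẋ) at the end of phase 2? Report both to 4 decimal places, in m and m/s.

phase 1: p=-0.0054, T=0.377, ωT=1.388680, cosh=2.129478, sinh=1.880074; start (x,ẋ)=(-0.112000, -0.187800) → end (x,ẋ)=(-0.328256, -1.138148)
phase 2: p=0.3521, T=0.307, ωT=1.130834, cosh=1.710502, sinh=1.387739; start (x,ẋ)=(-0.328256, -1.138148) → end (x,ẋ)=(-1.240442, -5.424606)

x = -1.2404, ẋ = -5.4246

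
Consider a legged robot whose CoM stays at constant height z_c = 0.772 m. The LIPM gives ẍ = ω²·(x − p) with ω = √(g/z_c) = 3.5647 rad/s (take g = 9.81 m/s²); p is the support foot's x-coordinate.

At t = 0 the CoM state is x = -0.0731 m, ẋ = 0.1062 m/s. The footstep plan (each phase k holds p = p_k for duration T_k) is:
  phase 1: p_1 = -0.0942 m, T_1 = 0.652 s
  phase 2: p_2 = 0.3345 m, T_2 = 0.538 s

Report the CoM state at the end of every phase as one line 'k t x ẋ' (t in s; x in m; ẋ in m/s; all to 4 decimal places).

1 0.6520 0.1654 0.9284
2 1.1900 0.6138 1.2204

phase 1: p=-0.0942, T=0.652, ωT=2.324184, cosh=5.158103, sinh=5.060240; start (x,ẋ)=(-0.073100, 0.106200) → end (x,ẋ)=(0.165391, 0.928397)
phase 2: p=0.3345, T=0.538, ωT=1.917809, cosh=3.476478, sinh=3.329549; start (x,ẋ)=(0.165391, 0.928397) → end (x,ẋ)=(0.613752, 1.220428)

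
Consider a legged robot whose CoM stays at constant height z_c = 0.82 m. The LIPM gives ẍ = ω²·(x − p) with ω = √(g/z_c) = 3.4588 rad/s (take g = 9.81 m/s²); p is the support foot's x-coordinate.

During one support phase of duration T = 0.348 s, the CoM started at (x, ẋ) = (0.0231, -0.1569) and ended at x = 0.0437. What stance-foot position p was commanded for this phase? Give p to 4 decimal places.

ωT = 3.4588·0.348 = 1.203662; cosh(ωT) = 1.816196, sinh(ωT) = 1.516103
x(T) = p + (x₀−p)·cosh(ωT) + (ẋ₀/ω)·sinh(ωT) ⇒ p·(1 − cosh) = x(T) − x₀·cosh − (ẋ₀/ω)·sinh
numerator   = 0.0437 − (0.0231)·1.816196 − (-0.1569/3.4588)·1.516103 = 0.070520
denominator = 1 − 1.816196 = -0.816196
p = 0.070520 / -0.816196 = -0.0864

p = -0.0864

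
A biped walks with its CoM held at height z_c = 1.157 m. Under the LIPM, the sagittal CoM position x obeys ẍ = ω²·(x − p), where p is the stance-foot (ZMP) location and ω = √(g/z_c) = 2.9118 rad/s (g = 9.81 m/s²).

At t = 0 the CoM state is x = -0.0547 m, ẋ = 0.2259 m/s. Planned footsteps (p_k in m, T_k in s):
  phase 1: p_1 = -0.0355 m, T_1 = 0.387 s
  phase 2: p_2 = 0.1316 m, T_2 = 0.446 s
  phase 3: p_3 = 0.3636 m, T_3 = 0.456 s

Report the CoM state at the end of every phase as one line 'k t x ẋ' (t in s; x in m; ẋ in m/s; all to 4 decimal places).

phase 1: p=-0.0355, T=0.387, ωT=1.126867, cosh=1.705009, sinh=1.380962; start (x,ẋ)=(-0.054700, 0.225900) → end (x,ẋ)=(0.038900, 0.307957)
phase 2: p=0.1316, T=0.446, ωT=1.298663, cosh=1.968645, sinh=1.695748; start (x,ẋ)=(0.038900, 0.307957) → end (x,ẋ)=(0.128452, 0.148535)
phase 3: p=0.3636, T=0.456, ωT=1.327781, cosh=2.018863, sinh=1.753798; start (x,ẋ)=(0.128452, 0.148535) → end (x,ẋ)=(-0.021668, -0.900961)

1 0.3870 0.0389 0.3080
2 0.8330 0.1285 0.1485
3 1.2890 -0.0217 -0.9010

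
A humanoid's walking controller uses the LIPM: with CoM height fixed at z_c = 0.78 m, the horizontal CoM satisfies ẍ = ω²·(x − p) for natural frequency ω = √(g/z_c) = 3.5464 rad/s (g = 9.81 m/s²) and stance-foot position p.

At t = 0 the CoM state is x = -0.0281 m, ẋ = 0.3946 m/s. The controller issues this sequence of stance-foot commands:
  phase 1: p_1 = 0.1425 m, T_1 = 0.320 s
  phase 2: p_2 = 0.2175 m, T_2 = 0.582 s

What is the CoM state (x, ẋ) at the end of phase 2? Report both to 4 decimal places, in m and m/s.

x = -0.8154, ẋ = -3.5884

phase 1: p=0.1425, T=0.320, ωT=1.134848, cosh=1.716086, sinh=1.394615; start (x,ẋ)=(-0.028100, 0.394600) → end (x,ẋ)=(0.004911, -0.166597)
phase 2: p=0.2175, T=0.582, ωT=2.064005, cosh=4.002199, sinh=3.875255; start (x,ẋ)=(0.004911, -0.166597) → end (x,ẋ)=(-0.815367, -3.588401)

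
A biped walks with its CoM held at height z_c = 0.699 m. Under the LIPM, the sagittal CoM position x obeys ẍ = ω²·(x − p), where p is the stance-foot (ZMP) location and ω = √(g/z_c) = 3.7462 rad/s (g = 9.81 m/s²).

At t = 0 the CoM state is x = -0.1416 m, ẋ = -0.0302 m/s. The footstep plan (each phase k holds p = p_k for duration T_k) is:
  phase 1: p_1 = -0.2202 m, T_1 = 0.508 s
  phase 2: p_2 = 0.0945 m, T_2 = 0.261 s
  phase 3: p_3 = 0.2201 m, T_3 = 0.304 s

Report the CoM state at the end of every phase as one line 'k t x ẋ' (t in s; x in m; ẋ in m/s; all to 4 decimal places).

phase 1: p=-0.2202, T=0.508, ωT=1.903070, cosh=3.427780, sinh=3.278669; start (x,ẋ)=(-0.141600, -0.030200) → end (x,ẋ)=(0.022792, 0.861890)
phase 2: p=0.0945, T=0.261, ωT=0.977758, cosh=1.517322, sinh=1.141168; start (x,ẋ)=(0.022792, 0.861890) → end (x,ẋ)=(0.248246, 1.001211)
phase 3: p=0.2201, T=0.304, ωT=1.138845, cosh=1.721674, sinh=1.401485; start (x,ẋ)=(0.248246, 1.001211) → end (x,ẋ)=(0.643119, 1.871529)

1 0.5080 0.0228 0.8619
2 0.7690 0.2482 1.0012
3 1.0730 0.6431 1.8715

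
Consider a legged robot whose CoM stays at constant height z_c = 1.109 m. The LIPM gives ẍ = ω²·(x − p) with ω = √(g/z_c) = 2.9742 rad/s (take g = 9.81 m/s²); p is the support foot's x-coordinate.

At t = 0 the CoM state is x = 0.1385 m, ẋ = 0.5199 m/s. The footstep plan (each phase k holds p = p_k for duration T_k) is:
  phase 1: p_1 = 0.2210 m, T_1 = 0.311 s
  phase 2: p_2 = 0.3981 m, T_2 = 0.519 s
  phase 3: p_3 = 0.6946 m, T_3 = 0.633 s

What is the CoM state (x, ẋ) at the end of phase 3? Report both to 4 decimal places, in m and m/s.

x = 0.5496, ẋ = -0.2700

phase 1: p=0.2210, T=0.311, ωT=0.924976, cosh=1.459175, sinh=1.062634; start (x,ẋ)=(0.138500, 0.519900) → end (x,ẋ)=(0.286370, 0.497885)
phase 2: p=0.3981, T=0.519, ωT=1.543610, cosh=2.447534, sinh=2.233925; start (x,ẋ)=(0.286370, 0.497885) → end (x,ẋ)=(0.498599, 0.476240)
phase 3: p=0.6946, T=0.633, ωT=1.882669, cosh=3.361600, sinh=3.209417; start (x,ẋ)=(0.498599, 0.476240) → end (x,ẋ)=(0.549626, -0.269990)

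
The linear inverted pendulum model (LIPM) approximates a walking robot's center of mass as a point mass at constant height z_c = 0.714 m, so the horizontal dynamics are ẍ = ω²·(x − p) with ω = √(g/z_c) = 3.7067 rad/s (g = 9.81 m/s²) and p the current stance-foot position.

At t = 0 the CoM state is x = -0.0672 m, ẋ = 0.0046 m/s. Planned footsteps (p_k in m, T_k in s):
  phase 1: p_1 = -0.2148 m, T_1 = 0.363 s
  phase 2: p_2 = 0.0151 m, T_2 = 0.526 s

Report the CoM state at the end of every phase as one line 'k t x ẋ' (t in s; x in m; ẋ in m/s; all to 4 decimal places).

phase 1: p=-0.2148, T=0.363, ωT=1.345532, cosh=2.050315, sinh=1.789914; start (x,ẋ)=(-0.067200, 0.004600) → end (x,ẋ)=(0.090048, 0.988709)
phase 2: p=0.0151, T=0.526, ωT=1.949724, cosh=3.584531, sinh=3.442218; start (x,ẋ)=(0.090048, 0.988709) → end (x,ẋ)=(1.201915, 4.500339)

1 0.3630 0.0900 0.9887
2 0.8890 1.2019 4.5003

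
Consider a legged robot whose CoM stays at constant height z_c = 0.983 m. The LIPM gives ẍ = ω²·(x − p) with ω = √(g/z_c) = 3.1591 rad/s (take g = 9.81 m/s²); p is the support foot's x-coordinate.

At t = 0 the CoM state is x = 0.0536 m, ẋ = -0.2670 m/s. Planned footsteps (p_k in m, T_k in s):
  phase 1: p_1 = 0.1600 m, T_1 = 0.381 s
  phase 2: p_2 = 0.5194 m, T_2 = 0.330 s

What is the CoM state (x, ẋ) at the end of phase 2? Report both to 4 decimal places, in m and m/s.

x = -0.9570, ẋ = -4.2564

phase 1: p=0.1600, T=0.381, ωT=1.203617, cosh=1.816127, sinh=1.516021; start (x,ẋ)=(0.053600, -0.267000) → end (x,ẋ)=(-0.161367, -0.994483)
phase 2: p=0.5194, T=0.330, ωT=1.042503, cosh=1.594439, sinh=1.241868; start (x,ẋ)=(-0.161367, -0.994483) → end (x,ẋ)=(-0.956981, -4.256417)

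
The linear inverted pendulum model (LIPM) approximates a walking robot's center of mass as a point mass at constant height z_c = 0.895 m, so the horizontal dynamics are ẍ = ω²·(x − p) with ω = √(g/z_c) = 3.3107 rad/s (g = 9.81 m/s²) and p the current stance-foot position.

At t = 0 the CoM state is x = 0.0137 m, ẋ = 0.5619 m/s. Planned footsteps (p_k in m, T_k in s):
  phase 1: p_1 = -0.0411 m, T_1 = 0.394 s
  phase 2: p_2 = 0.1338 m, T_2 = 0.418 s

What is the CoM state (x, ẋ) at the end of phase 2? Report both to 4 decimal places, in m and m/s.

x = 1.4100, ẋ = 4.3961

phase 1: p=-0.0411, T=0.394, ωT=1.304416, cosh=1.978433, sinh=1.707102; start (x,ẋ)=(0.013700, 0.561900) → end (x,ẋ)=(0.357052, 1.421395)
phase 2: p=0.1338, T=0.418, ωT=1.383873, cosh=2.120465, sinh=1.869859; start (x,ẋ)=(0.357052, 1.421395) → end (x,ẋ)=(1.409991, 4.396068)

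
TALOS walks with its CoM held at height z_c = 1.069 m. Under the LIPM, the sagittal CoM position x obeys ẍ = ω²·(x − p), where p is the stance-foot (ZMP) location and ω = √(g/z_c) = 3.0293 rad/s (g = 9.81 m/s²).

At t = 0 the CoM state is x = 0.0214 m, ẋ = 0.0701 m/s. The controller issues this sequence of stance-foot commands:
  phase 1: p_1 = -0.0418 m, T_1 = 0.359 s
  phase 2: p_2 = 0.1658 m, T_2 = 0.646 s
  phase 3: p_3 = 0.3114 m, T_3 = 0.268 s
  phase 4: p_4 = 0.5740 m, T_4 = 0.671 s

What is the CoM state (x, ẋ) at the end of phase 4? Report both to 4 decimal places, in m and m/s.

x = 1.2525, ẋ = 2.1901

phase 1: p=-0.0418, T=0.359, ωT=1.087519, cosh=1.651977, sinh=1.314926; start (x,ẋ)=(0.021400, 0.070100) → end (x,ẋ)=(0.093033, 0.367548)
phase 2: p=0.1658, T=0.646, ωT=1.956928, cosh=3.609421, sinh=3.468129; start (x,ẋ)=(0.093033, 0.367548) → end (x,ẋ)=(0.323946, 0.562149)
phase 3: p=0.3114, T=0.268, ωT=0.811852, cosh=1.348055, sinh=0.904021; start (x,ẋ)=(0.323946, 0.562149) → end (x,ẋ)=(0.496073, 0.792166)
phase 4: p=0.5740, T=0.671, ωT=2.032660, cosh=3.882678, sinh=3.751691; start (x,ẋ)=(0.496073, 0.792166) → end (x,ẋ)=(1.252506, 2.190082)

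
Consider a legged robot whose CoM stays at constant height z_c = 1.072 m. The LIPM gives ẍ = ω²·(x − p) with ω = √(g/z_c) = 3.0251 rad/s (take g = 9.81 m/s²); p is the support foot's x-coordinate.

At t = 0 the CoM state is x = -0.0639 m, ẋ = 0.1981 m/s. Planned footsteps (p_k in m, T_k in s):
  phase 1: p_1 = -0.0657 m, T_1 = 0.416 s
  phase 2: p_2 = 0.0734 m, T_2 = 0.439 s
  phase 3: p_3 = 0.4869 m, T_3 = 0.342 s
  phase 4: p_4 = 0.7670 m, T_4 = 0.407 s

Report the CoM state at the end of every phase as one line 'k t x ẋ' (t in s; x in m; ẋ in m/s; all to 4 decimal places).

1 0.4160 0.0437 0.3856
2 0.8550 0.2370 0.6209
3 1.1970 0.3432 0.0545
4 1.6040 0.0075 -1.9074

phase 1: p=-0.0657, T=0.416, ωT=1.258442, cosh=1.902014, sinh=1.617918; start (x,ẋ)=(-0.063900, 0.198100) → end (x,ẋ)=(0.043674, 0.385599)
phase 2: p=0.0734, T=0.439, ωT=1.328019, cosh=2.019281, sinh=1.754279; start (x,ẋ)=(0.043674, 0.385599) → end (x,ẋ)=(0.236986, 0.620879)
phase 3: p=0.4869, T=0.342, ωT=1.034584, cosh=1.584655, sinh=1.229281; start (x,ẋ)=(0.236986, 0.620879) → end (x,ẋ)=(0.343173, 0.054524)
phase 4: p=0.7670, T=0.407, ωT=1.231216, cosh=1.858664, sinh=1.566727; start (x,ẋ)=(0.343173, 0.054524) → end (x,ẋ)=(0.007486, -1.907389)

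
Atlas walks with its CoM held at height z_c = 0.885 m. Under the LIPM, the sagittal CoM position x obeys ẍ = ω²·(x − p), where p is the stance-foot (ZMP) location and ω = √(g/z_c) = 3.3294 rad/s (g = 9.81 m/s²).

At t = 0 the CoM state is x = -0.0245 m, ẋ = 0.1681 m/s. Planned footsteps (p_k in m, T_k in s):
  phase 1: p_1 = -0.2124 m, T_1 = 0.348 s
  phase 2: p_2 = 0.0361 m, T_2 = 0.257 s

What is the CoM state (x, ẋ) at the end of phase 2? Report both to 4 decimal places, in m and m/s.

x = 0.5935, ẋ = 2.1465

phase 1: p=-0.2124, T=0.348, ωT=1.158631, cosh=1.749743, sinh=1.435827; start (x,ẋ)=(-0.024500, 0.168100) → end (x,ẋ)=(0.188871, 1.192377)
phase 2: p=0.0361, T=0.257, ωT=0.855656, cosh=1.388961, sinh=0.963956; start (x,ẋ)=(0.188871, 1.192377) → end (x,ẋ)=(0.593520, 2.146467)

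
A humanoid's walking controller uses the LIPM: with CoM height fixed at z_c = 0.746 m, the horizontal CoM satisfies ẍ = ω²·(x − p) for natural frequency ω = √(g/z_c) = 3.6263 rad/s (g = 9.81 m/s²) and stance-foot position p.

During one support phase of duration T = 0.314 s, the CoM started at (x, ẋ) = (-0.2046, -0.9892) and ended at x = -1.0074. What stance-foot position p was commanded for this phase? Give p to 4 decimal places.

ωT = 3.6263·0.314 = 1.138658; cosh(ωT) = 1.721412, sinh(ωT) = 1.401164
x(T) = p + (x₀−p)·cosh(ωT) + (ẋ₀/ω)·sinh(ωT) ⇒ p·(1 − cosh) = x(T) − x₀·cosh − (ẋ₀/ω)·sinh
numerator   = -1.0074 − (-0.2046)·1.721412 − (-0.9892/3.6263)·1.401164 = -0.272983
denominator = 1 − 1.721412 = -0.721412
p = -0.272983 / -0.721412 = 0.3784

p = 0.3784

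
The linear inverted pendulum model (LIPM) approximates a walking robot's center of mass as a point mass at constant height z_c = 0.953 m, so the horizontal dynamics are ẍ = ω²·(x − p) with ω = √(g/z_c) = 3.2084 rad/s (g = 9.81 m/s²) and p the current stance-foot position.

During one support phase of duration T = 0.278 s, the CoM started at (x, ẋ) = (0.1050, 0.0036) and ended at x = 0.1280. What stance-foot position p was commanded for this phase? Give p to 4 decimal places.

p = 0.0535

ωT = 3.2084·0.278 = 0.891935; cosh(ωT) = 1.424854, sinh(ωT) = 1.014992
x(T) = p + (x₀−p)·cosh(ωT) + (ẋ₀/ω)·sinh(ωT) ⇒ p·(1 − cosh) = x(T) − x₀·cosh − (ẋ₀/ω)·sinh
numerator   = 0.1280 − (0.1050)·1.424854 − (0.0036/3.2084)·1.014992 = -0.022749
denominator = 1 − 1.424854 = -0.424854
p = -0.022749 / -0.424854 = 0.0535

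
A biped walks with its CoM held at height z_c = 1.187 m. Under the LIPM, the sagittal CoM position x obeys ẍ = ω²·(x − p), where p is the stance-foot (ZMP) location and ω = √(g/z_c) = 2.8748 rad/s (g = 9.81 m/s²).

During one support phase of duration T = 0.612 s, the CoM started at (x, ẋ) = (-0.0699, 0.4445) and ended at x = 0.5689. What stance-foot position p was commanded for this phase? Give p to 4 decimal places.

p = -0.1719

ωT = 2.8748·0.612 = 1.759378; cosh(ωT) = 2.990486, sinh(ωT) = 2.818334
x(T) = p + (x₀−p)·cosh(ωT) + (ẋ₀/ω)·sinh(ωT) ⇒ p·(1 − cosh) = x(T) − x₀·cosh − (ẋ₀/ω)·sinh
numerator   = 0.5689 − (-0.0699)·2.990486 − (0.4445/2.8748)·2.818334 = 0.342166
denominator = 1 − 2.990486 = -1.990486
p = 0.342166 / -1.990486 = -0.1719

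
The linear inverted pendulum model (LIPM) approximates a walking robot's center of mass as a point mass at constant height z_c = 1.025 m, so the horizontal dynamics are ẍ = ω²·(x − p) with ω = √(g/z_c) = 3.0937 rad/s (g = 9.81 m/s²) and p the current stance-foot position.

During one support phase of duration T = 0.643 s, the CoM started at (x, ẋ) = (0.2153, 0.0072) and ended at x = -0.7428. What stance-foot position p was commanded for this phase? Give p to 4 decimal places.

p = 0.5702

ωT = 3.0937·0.643 = 1.989249; cosh(ωT) = 3.723420, sinh(ωT) = 3.586622
x(T) = p + (x₀−p)·cosh(ωT) + (ẋ₀/ω)·sinh(ωT) ⇒ p·(1 − cosh) = x(T) − x₀·cosh − (ẋ₀/ω)·sinh
numerator   = -0.7428 − (0.2153)·3.723420 − (0.0072/3.0937)·3.586622 = -1.552800
denominator = 1 − 3.723420 = -2.723420
p = -1.552800 / -2.723420 = 0.5702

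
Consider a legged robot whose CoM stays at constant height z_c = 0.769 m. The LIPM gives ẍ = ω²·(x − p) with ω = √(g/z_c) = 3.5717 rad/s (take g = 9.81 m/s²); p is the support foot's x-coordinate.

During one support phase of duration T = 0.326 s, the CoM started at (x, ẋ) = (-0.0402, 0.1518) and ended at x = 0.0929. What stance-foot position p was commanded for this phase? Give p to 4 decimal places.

p = -0.1347

ωT = 3.5717·0.326 = 1.164374; cosh(ωT) = 1.758018, sinh(ωT) = 1.445900
x(T) = p + (x₀−p)·cosh(ωT) + (ẋ₀/ω)·sinh(ωT) ⇒ p·(1 − cosh) = x(T) − x₀·cosh − (ẋ₀/ω)·sinh
numerator   = 0.0929 − (-0.0402)·1.758018 − (0.1518/3.5717)·1.445900 = 0.102120
denominator = 1 − 1.758018 = -0.758018
p = 0.102120 / -0.758018 = -0.1347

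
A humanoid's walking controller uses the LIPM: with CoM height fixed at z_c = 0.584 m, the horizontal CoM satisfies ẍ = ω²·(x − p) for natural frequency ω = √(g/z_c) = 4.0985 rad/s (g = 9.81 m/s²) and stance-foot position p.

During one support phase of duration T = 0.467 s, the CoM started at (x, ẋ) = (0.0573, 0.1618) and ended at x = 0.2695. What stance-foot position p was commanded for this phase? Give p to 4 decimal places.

p = 0.0243

ωT = 4.0985·0.467 = 1.913999; cosh(ωT) = 3.463821, sinh(ωT) = 3.316331
x(T) = p + (x₀−p)·cosh(ωT) + (ẋ₀/ω)·sinh(ωT) ⇒ p·(1 − cosh) = x(T) − x₀·cosh − (ẋ₀/ω)·sinh
numerator   = 0.2695 − (0.0573)·3.463821 − (0.1618/4.0985)·3.316331 = -0.059899
denominator = 1 − 3.463821 = -2.463821
p = -0.059899 / -2.463821 = 0.0243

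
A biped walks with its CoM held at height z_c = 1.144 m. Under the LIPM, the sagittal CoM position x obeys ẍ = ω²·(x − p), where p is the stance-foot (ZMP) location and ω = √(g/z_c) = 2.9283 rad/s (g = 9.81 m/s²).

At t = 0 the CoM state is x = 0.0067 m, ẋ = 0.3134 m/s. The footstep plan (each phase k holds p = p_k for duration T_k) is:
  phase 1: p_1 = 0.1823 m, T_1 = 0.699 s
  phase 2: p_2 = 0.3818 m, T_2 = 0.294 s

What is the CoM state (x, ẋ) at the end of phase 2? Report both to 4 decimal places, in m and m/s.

x = -0.5321, ẋ = -2.3839

phase 1: p=0.1823, T=0.699, ωT=2.046882, cosh=3.936427, sinh=3.807290; start (x,ẋ)=(0.006700, 0.313400) → end (x,ẋ)=(-0.101463, -0.724068)
phase 2: p=0.3818, T=0.294, ωT=0.860920, cosh=1.394055, sinh=0.971282; start (x,ẋ)=(-0.101463, -0.724068) → end (x,ẋ)=(-0.532060, -2.383890)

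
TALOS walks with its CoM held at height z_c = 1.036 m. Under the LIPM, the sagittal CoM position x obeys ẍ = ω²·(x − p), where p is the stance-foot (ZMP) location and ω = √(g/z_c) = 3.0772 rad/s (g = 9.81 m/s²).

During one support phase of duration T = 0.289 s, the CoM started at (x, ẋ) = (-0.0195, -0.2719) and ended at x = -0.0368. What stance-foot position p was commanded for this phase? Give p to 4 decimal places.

ωT = 3.0772·0.289 = 0.889311; cosh(ωT) = 1.422195, sinh(ωT) = 1.011257
x(T) = p + (x₀−p)·cosh(ωT) + (ẋ₀/ω)·sinh(ωT) ⇒ p·(1 − cosh) = x(T) − x₀·cosh − (ẋ₀/ω)·sinh
numerator   = -0.0368 − (-0.0195)·1.422195 − (-0.2719/3.0772)·1.011257 = 0.080287
denominator = 1 − 1.422195 = -0.422195
p = 0.080287 / -0.422195 = -0.1902

p = -0.1902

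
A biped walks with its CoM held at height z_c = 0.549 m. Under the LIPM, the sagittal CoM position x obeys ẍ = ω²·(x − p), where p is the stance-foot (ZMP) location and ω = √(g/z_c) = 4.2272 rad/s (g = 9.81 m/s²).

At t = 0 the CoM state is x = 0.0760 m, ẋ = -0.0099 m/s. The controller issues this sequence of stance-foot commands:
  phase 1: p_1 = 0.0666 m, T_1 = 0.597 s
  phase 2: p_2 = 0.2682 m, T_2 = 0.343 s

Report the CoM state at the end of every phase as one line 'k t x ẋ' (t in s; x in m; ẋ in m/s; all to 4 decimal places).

phase 1: p=0.0666, T=0.597, ωT=2.523638, cosh=6.277033, sinh=6.196866; start (x,ẋ)=(0.076000, -0.009900) → end (x,ẋ)=(0.111091, 0.184094)
phase 2: p=0.2682, T=0.343, ωT=1.449930, cosh=2.248701, sinh=2.014114; start (x,ẋ)=(0.111091, 0.184094) → end (x,ẋ)=(0.002624, -0.923662)

1 0.5970 0.1111 0.1841
2 0.9400 0.0026 -0.9237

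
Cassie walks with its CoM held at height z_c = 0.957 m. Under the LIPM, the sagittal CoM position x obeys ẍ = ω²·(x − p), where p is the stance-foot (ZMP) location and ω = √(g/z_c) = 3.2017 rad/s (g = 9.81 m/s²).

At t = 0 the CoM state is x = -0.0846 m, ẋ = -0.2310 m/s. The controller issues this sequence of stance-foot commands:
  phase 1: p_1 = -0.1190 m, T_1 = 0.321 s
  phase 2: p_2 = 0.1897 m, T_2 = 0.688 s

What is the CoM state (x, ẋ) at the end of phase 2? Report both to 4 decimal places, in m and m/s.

phase 1: p=-0.1190, T=0.321, ωT=1.027746, cosh=1.576286, sinh=1.218473; start (x,ẋ)=(-0.084600, -0.231000) → end (x,ẋ)=(-0.152688, -0.229921)
phase 2: p=0.1897, T=0.688, ωT=2.202770, cosh=4.580270, sinh=4.469774; start (x,ẋ)=(-0.152688, -0.229921) → end (x,ẋ)=(-1.699512, -5.952967)

x = -1.6995, ẋ = -5.9530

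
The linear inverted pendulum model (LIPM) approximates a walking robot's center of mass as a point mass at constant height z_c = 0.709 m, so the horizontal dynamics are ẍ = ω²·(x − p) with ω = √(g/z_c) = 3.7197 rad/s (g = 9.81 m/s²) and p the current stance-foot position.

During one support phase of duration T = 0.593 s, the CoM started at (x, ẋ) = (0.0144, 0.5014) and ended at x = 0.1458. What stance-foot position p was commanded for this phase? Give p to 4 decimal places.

p = 0.1460

ωT = 3.7197·0.593 = 2.205782; cosh(ωT) = 4.593756, sinh(ωT) = 4.483592
x(T) = p + (x₀−p)·cosh(ωT) + (ẋ₀/ω)·sinh(ωT) ⇒ p·(1 − cosh) = x(T) − x₀·cosh − (ẋ₀/ω)·sinh
numerator   = 0.1458 − (0.0144)·4.593756 − (0.5014/3.7197)·4.483592 = -0.524720
denominator = 1 − 4.593756 = -3.593756
p = -0.524720 / -3.593756 = 0.1460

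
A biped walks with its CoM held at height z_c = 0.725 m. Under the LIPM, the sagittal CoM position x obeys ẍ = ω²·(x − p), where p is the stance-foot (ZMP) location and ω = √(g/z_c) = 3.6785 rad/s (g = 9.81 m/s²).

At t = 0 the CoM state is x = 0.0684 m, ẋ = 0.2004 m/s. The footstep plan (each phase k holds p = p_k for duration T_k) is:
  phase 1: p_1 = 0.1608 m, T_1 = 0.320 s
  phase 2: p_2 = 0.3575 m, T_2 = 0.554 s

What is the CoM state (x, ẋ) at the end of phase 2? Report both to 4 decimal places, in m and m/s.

phase 1: p=0.1608, T=0.320, ωT=1.177120, cosh=1.776590, sinh=1.468425; start (x,ẋ)=(0.068400, 0.200400) → end (x,ẋ)=(0.076641, -0.143079)
phase 2: p=0.3575, T=0.554, ωT=2.037889, cosh=3.902347, sinh=3.772044; start (x,ẋ)=(0.076641, -0.143079) → end (x,ẋ)=(-0.885227, -4.455394)

x = -0.8852, ẋ = -4.4554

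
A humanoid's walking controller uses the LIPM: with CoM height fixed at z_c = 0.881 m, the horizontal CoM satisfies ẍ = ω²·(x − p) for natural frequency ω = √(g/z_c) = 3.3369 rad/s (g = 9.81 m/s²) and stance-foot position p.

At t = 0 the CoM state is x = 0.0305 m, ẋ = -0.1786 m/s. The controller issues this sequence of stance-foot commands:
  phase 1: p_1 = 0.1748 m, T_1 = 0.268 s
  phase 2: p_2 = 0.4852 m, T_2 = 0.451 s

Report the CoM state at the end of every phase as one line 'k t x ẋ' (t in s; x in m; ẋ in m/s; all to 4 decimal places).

1 0.2680 -0.0857 -0.7453
2 0.7190 -1.3419 -5.8393

phase 1: p=0.1748, T=0.268, ωT=0.894289, cosh=1.427247, sinh=1.018349; start (x,ẋ)=(0.030500, -0.178600) → end (x,ẋ)=(-0.085657, -0.745257)
phase 2: p=0.4852, T=0.451, ωT=1.504942, cosh=2.362961, sinh=2.140931; start (x,ẋ)=(-0.085657, -0.745257) → end (x,ẋ)=(-1.341863, -5.839253)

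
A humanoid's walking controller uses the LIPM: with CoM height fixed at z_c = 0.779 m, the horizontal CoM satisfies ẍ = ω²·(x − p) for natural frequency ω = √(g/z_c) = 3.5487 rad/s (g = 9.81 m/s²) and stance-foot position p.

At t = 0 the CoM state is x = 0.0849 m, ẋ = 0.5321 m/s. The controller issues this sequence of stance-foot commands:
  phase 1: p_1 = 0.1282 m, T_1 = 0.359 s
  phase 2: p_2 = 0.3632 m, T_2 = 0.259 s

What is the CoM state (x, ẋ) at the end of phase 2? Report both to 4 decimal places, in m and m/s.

phase 1: p=0.1282, T=0.359, ωT=1.273983, cosh=1.927390, sinh=1.647675; start (x,ẋ)=(0.084900, 0.532100) → end (x,ẋ)=(0.291800, 0.772385)
phase 2: p=0.3632, T=0.259, ωT=0.919113, cosh=1.452969, sinh=1.054097; start (x,ẋ)=(0.291800, 0.772385) → end (x,ẋ)=(0.488885, 0.855167)

x = 0.4889, ẋ = 0.8552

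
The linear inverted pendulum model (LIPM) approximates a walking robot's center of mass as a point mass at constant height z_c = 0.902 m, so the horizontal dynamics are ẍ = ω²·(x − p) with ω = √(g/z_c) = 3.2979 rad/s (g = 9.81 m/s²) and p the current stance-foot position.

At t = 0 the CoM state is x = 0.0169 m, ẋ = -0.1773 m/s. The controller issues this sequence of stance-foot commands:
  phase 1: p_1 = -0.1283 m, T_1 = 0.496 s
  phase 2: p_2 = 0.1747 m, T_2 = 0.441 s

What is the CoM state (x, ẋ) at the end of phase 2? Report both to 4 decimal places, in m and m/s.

x = 0.5001, ẋ = 1.2765

phase 1: p=-0.1283, T=0.496, ωT=1.635758, cosh=2.664077, sinh=2.469273; start (x,ẋ)=(0.016900, -0.177300) → end (x,ẋ)=(0.125772, 0.710083)
phase 2: p=0.1747, T=0.441, ωT=1.454374, cosh=2.257674, sinh=2.024128; start (x,ẋ)=(0.125772, 0.710083) → end (x,ẋ)=(0.500059, 1.276525)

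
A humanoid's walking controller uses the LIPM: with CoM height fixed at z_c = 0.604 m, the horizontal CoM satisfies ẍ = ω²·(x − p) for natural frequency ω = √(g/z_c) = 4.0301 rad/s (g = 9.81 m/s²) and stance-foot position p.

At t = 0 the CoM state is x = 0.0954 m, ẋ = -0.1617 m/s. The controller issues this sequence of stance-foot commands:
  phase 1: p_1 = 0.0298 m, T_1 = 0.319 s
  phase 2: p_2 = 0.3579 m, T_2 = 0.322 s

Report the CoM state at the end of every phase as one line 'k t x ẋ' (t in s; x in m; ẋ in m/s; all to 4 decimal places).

1 0.3190 0.0905 0.1268
2 0.6410 -0.1148 -1.5761

phase 1: p=0.0298, T=0.319, ωT=1.285602, cosh=1.946664, sinh=1.670180; start (x,ẋ)=(0.095400, -0.161700) → end (x,ẋ)=(0.090488, 0.126778)
phase 2: p=0.3579, T=0.322, ωT=1.297692, cosh=1.967000, sinh=1.693838; start (x,ẋ)=(0.090488, 0.126778) → end (x,ẋ)=(-0.114814, -1.576071)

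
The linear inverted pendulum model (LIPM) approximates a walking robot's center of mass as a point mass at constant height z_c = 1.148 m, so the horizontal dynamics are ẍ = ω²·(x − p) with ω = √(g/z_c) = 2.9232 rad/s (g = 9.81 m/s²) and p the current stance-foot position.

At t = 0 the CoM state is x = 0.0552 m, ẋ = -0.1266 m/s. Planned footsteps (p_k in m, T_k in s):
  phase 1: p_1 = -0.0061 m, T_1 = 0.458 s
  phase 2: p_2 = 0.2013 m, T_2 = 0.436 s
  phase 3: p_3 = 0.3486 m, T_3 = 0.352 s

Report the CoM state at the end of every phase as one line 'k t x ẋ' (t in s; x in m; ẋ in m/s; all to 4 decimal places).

phase 1: p=-0.0061, T=0.458, ωT=1.338826, cosh=2.038357, sinh=1.776204; start (x,ẋ)=(0.055200, -0.126600) → end (x,ẋ)=(0.041926, 0.060226)
phase 2: p=0.2013, T=0.436, ωT=1.274515, cosh=1.928267, sinh=1.648700; start (x,ẋ)=(0.041926, 0.060226) → end (x,ẋ)=(-0.072048, -0.651967)
phase 3: p=0.3486, T=0.352, ωT=1.028966, cosh=1.577774, sinh=1.220398; start (x,ẋ)=(-0.072048, -0.651967) → end (x,ẋ)=(-0.587275, -2.529304)

1 0.4580 0.0419 0.0602
2 0.8940 -0.0720 -0.6520
3 1.2460 -0.5873 -2.5293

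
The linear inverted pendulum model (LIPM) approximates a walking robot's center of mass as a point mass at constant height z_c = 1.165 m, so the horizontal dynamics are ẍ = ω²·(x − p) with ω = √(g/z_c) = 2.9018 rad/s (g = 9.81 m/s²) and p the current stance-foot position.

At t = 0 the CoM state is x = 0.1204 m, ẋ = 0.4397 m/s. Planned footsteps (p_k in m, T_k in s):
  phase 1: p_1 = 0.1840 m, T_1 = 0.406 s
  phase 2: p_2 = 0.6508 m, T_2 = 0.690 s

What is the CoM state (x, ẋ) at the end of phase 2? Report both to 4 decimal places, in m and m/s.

phase 1: p=0.1840, T=0.406, ωT=1.178131, cosh=1.778075, sinh=1.470222; start (x,ẋ)=(0.120400, 0.439700) → end (x,ẋ)=(0.293692, 0.510484)
phase 2: p=0.6508, T=0.690, ωT=2.002242, cosh=3.770337, sinh=3.635304; start (x,ẋ)=(0.293692, 0.510484) → end (x,ẋ)=(-0.056095, -1.842409)

x = -0.0561, ẋ = -1.8424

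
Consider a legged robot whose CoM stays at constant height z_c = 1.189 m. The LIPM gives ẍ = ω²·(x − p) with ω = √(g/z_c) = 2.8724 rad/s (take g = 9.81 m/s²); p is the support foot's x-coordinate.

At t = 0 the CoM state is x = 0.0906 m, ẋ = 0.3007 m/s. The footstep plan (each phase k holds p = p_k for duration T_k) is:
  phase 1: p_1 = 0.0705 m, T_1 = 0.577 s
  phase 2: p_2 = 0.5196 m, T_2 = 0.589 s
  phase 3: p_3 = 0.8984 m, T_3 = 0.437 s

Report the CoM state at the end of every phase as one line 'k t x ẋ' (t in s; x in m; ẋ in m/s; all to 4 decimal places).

1 0.5770 0.3897 0.9632
2 1.1660 1.0345 1.7253
3 1.6030 2.1248 3.9029

phase 1: p=0.0705, T=0.577, ωT=1.657375, cosh=2.718080, sinh=2.527442; start (x,ẋ)=(0.090600, 0.300700) → end (x,ẋ)=(0.389721, 0.963249)
phase 2: p=0.5196, T=0.589, ωT=1.691844, cosh=2.806830, sinh=2.622651; start (x,ẋ)=(0.389721, 0.963249) → end (x,ẋ)=(1.034549, 1.725261)
phase 3: p=0.8984, T=0.437, ωT=1.255239, cosh=1.896842, sinh=1.611834; start (x,ẋ)=(1.034549, 1.725261) → end (x,ẋ)=(2.124775, 3.902893)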